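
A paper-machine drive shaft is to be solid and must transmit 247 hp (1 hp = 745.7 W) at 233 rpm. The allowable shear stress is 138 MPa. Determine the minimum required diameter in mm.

ω = 2π·233/60 = 24.40 rad/s, so T = P/ω = 247×745.7 / 24.40 = 7549 N·m.
For a solid shaft τ_max = 16T/(πd³), so d = (16T/(π τ_allow))^(1/3) = (16·7549/(π·1.38×10^8))^(1/3) = 0.06531 m.

65.3 mm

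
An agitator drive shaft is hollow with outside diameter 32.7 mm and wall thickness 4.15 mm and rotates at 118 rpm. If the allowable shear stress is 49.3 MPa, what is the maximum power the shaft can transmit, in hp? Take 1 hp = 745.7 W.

J = π(d_o⁴ − d_i⁴)/32 = π(0.0327⁴ − 0.0244⁴)/32 = 7.745×10^-8 m⁴.
T_max = τ_allow·J/r = 4.93×10^7 × 7.745×10^-8 / 0.0163 = 233.5 N·m.
ω = 2π·118/60 = 12.36 rad/s, so P_max = T_max·ω = 2886 W.

3.87 hp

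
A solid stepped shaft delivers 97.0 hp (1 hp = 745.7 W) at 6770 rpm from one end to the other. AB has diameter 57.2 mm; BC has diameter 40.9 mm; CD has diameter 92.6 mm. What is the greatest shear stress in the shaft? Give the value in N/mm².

7.59 N/mm²

ω = 2π·6770/60 = 709.0 rad/s, so T = P/ω = 97.0×745.7 / 709.0 = 102.0 N·m.
Under the same torque, τ_max = 16T/(πd³) is largest where d is smallest — segment BC (d = 40.9 mm).
τ_max = 16·102.0/(π·(0.0409)³) = 7.595×10^6 Pa.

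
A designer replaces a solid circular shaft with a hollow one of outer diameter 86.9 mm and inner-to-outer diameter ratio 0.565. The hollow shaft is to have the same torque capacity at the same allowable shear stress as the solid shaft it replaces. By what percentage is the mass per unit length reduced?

Equal τ_max and T ⇒ the solid shaft needs d_s³ = d_o³(1−k⁴), so d_s = 86.9·(1−0.565⁴)^(1/3) = 83.84 mm.
Area ratio A_h/A_s = d_o²(1−k²)/d_s² = (1−k²)/(1−k⁴)^(2/3) = 0.7313.
Mass saving = 1 − 0.7313 = 26.9 %.

26.9 %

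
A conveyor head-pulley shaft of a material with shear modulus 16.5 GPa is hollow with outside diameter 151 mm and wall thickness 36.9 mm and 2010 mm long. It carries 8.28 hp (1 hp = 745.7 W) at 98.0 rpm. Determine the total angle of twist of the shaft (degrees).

0.0883°

ω = 2π·98.0/60 = 10.26 rad/s, so T = P/ω = 8.28×745.7 / 10.26 = 601.6 N·m.
J = π(d_o⁴ − d_i⁴)/32 = π(0.151⁴ − 0.0772⁴)/32 = 4.755×10^-5 m⁴.
θ = T·L/(G·J) = 601.6 × 2.01 / (16.5×10⁹ × 4.755×10^-5) = 1.541×10^-3 rad.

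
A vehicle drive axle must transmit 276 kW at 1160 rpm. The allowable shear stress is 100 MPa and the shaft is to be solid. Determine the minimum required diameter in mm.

48.7 mm

ω = 2π·1160/60 = 121.5 rad/s, so T = P/ω = 276×10³ / 121.5 = 2272 N·m.
For a solid shaft τ_max = 16T/(πd³), so d = (16T/(π τ_allow))^(1/3) = (16·2272/(π·1.00×10^8))^(1/3) = 0.04873 m.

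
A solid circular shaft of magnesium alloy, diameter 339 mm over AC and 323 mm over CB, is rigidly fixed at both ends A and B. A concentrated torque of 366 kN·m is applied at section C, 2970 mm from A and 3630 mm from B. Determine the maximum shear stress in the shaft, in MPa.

28.6 MPa

Compatibility: T_A·a/J_AC = T_B·b/J_CB with T_A + T_B = T₀.
J_AC = 1.30×10^-3 m⁴, J_CB = 1.07×10^-3 m⁴, so T_A = T₀·(J_AC/a)/((J_AC/a)+(J_CB/b)) = 218600 N·m, T_B = 147400 N·m.
τ in each portion: τ_AC = 2.86×10^7 Pa, τ_CB = 2.23×10^7 Pa; maximum is in AC.
τ_max = T_AC·r/J = 218600·0.170/1.30×10^-3 = 2.858×10^7 Pa.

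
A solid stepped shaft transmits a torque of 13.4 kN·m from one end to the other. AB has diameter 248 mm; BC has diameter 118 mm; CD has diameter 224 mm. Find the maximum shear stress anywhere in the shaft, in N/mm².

Under the same torque, τ_max = 16T/(πd³) is largest where d is smallest — segment BC (d = 118 mm).
τ_max = 16·13400/(π·(0.118)³) = 4.154×10^7 Pa.

41.5 N/mm²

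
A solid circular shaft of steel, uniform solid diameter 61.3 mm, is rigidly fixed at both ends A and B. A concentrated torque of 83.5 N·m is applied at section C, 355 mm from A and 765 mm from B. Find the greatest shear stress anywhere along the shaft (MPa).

With uniform GJ and both ends fixed, compatibility θ_AC = θ_CB gives T_A·a = T_B·b, together with T_A + T_B = T₀.
T_A = T₀·b/(a+b) = 83.50·765/1120 = 57.03 N·m; T_B = 26.47 N·m.
τ in each portion: τ_AC = 1.26×10^6 Pa, τ_CB = 5.85×10^5 Pa; maximum is in AC.
τ_max = T_AC·r/J = 57.03·0.0307/1.39×10^-6 = 1.261×10^6 Pa.

1.26 MPa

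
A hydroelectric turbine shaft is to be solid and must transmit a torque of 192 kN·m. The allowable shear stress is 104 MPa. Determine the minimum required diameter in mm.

For a solid shaft τ_max = 16T/(πd³), so d = (16T/(π τ_allow))^(1/3) = (16·192000/(π·1.04×10^8))^(1/3) = 0.2111 m.

211 mm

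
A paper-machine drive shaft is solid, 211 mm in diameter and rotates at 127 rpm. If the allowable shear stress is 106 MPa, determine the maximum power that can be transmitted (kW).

J = πd⁴/32 = π(0.211)⁴/32 = 1.946×10^-4 m⁴.
T_max = τ_allow·J/r = 1.06×10^8 × 1.946×10^-4 / 0.105 = 195500 N·m.
ω = 2π·127/60 = 13.30 rad/s, so P_max = T_max·ω = 2.600×10^6 W.

2600 kW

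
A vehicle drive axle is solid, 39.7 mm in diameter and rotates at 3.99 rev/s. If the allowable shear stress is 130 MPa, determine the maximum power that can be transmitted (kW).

40.0 kW

J = πd⁴/32 = π(0.0397)⁴/32 = 2.439×10^-7 m⁴.
T_max = τ_allow·J/r = 1.30×10^8 × 2.439×10^-7 / 0.0199 = 1597 N·m.
ω = 2π·3.99 = 25.07 rad/s, so P_max = T_max·ω = 4.004×10^4 W.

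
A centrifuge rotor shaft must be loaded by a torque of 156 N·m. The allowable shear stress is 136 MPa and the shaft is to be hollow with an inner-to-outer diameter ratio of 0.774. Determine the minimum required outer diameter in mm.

For a hollow shaft with d_i/d_o = 0.774: τ_max = 16T/(π d_o³ (1−k⁴)), so d_o = [16T/(π τ_allow (1−k⁴))]^(1/3) = [16·156.0/(π·1.36×10^8·0.6411)]^(1/3) = 0.02089 m.

20.9 mm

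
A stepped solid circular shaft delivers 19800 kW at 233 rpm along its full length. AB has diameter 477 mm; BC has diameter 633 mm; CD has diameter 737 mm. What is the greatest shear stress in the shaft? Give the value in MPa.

38.1 MPa

ω = 2π·233/60 = 24.40 rad/s, so T = P/ω = 19800×10³ / 24.40 = 811500 N·m.
Under the same torque, τ_max = 16T/(πd³) is largest where d is smallest — segment AB (d = 477 mm).
τ_max = 16·811500/(π·(0.477)³) = 3.808×10^7 Pa.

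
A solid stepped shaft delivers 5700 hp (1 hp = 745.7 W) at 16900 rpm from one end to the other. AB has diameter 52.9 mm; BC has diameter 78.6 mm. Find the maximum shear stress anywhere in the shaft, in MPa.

82.6 MPa

ω = 2π·16900/60 = 1770 rad/s, so T = P/ω = 5700×745.7 / 1770 = 2402 N·m.
Under the same torque, τ_max = 16T/(πd³) is largest where d is smallest — segment AB (d = 52.9 mm).
τ_max = 16·2402/(π·(0.0529)³) = 8.263×10^7 Pa.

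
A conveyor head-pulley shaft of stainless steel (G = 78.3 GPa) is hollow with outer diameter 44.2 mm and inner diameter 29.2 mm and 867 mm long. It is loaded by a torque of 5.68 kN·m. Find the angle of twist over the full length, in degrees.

J = π(d_o⁴ − d_i⁴)/32 = π(0.0442⁴ − 0.0292⁴)/32 = 3.033×10^-7 m⁴.
θ = T·L/(G·J) = 5680 × 0.867 / (78.3×10⁹ × 3.033×10^-7) = 0.2073 rad.

11.9°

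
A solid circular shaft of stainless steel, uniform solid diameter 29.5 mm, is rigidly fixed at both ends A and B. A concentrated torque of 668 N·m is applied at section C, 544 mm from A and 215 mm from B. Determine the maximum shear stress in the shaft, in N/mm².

95.0 N/mm²

With uniform GJ and both ends fixed, compatibility θ_AC = θ_CB gives T_A·a = T_B·b, together with T_A + T_B = T₀.
T_A = T₀·b/(a+b) = 668.0·215/759.0 = 189.2 N·m; T_B = 478.8 N·m.
τ in each portion: τ_AC = 3.75×10^7 Pa, τ_CB = 9.50×10^7 Pa; maximum is in CB.
τ_max = T_CB·r/J = 478.8·0.0147/7.44×10^-8 = 9.498×10^7 Pa.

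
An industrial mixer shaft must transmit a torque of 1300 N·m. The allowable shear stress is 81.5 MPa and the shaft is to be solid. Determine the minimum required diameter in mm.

For a solid shaft τ_max = 16T/(πd³), so d = (16T/(π τ_allow))^(1/3) = (16·1300/(π·8.15×10^7))^(1/3) = 0.04331 m.

43.3 mm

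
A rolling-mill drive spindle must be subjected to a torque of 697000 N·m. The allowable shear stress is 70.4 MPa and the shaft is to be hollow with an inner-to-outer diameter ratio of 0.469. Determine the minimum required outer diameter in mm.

For a hollow shaft with d_i/d_o = 0.469: τ_max = 16T/(π d_o³ (1−k⁴)), so d_o = [16T/(π τ_allow (1−k⁴))]^(1/3) = [16·697000/(π·7.04×10^7·0.9516)]^(1/3) = 0.3756 m.

376 mm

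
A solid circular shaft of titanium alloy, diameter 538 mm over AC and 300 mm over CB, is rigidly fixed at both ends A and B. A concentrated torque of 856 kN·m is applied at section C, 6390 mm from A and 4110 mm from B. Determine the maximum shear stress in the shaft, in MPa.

Compatibility: T_A·a/J_AC = T_B·b/J_CB with T_A + T_B = T₀.
J_AC = 8.22×10^-3 m⁴, J_CB = 7.95×10^-4 m⁴, so T_A = T₀·(J_AC/a)/((J_AC/a)+(J_CB/b)) = 744100 N·m, T_B = 111900 N·m.
τ in each portion: τ_AC = 2.43×10^7 Pa, τ_CB = 2.11×10^7 Pa; maximum is in AC.
τ_max = T_AC·r/J = 744100·0.269/8.22×10^-3 = 2.434×10^7 Pa.

24.3 MPa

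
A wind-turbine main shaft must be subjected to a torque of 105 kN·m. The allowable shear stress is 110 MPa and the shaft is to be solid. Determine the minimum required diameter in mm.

169 mm

For a solid shaft τ_max = 16T/(πd³), so d = (16T/(π τ_allow))^(1/3) = (16·105000/(π·1.10×10^8))^(1/3) = 0.1694 m.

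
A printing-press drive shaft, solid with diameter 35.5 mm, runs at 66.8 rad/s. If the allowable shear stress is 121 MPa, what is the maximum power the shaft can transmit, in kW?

71.0 kW

J = πd⁴/32 = π(0.0355)⁴/32 = 1.559×10^-7 m⁴.
T_max = τ_allow·J/r = 1.21×10^8 × 1.559×10^-7 / 0.0177 = 1063 N·m.
ω = 66.8 rad/s, so P_max = T_max·ω = 7.100×10^4 W.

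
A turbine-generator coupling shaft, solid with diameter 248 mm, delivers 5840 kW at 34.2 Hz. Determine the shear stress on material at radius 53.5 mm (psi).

568 psi

ω = 2π·34.2 = 214.9 rad/s, so T = P/ω = 5840×10³ / 214.9 = 27180 N·m.
J = πd⁴/32 = π(0.248)⁴/32 = 3.714×10^-4 m⁴.
Shear stress varies linearly with radius: τ = T·r/J = 27180 × 0.0535 / 3.714×10^-4 = 3.915×10^6 Pa.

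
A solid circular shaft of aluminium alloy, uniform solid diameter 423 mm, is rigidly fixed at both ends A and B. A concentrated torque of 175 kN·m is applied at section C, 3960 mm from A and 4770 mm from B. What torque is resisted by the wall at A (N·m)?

With uniform GJ and both ends fixed, compatibility θ_AC = θ_CB gives T_A·a = T_B·b, together with T_A + T_B = T₀.
T_A = T₀·b/(a+b) = 175000·4770/8730 = 95620 N·m; T_B = 79380 N·m.

95600 N·m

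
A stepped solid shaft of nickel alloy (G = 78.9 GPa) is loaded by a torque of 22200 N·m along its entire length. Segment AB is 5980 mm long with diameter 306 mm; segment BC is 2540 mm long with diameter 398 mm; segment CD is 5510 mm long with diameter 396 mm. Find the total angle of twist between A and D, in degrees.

0.165°

J_AB = π(0.306)⁴/32 = 8.61×10^-4 m⁴; J_BC = π(0.398)⁴/32 = 2.46×10^-3 m⁴; J_CD = π(0.396)⁴/32 = 2.41×10^-3 m⁴.
θ = (T/G)·Σ L_i/J_i = (22200/78.9×10⁹)·(5.98/8.61×10^-4 + 2.54/2.46×10^-3 + 5.51/2.41×10^-3) = 2.887×10^-3 rad.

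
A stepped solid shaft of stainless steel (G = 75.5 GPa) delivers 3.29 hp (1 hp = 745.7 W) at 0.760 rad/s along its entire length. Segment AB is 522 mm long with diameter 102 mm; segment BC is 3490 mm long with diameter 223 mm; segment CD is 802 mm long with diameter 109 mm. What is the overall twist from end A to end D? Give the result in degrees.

ω = 0.760 rad/s, so T = P/ω = 3.29×745.7 / 0.7600 = 3228 N·m.
J_AB = π(0.102)⁴/32 = 1.06×10^-5 m⁴; J_BC = π(0.223)⁴/32 = 2.43×10^-4 m⁴; J_CD = π(0.109)⁴/32 = 1.39×10^-5 m⁴.
θ = (T/G)·Σ L_i/J_i = (3228/75.5×10⁹)·(0.522/1.06×10^-5 + 3.49/2.43×10^-4 + 0.802/1.39×10^-5) = 5.189×10^-3 rad.

0.297°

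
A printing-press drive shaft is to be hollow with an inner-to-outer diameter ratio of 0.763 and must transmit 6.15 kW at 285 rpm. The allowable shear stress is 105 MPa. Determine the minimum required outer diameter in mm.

ω = 2π·285/60 = 29.85 rad/s, so T = P/ω = 6.15×10³ / 29.85 = 206.1 N·m.
For a hollow shaft with d_i/d_o = 0.763: τ_max = 16T/(π d_o³ (1−k⁴)), so d_o = [16T/(π τ_allow (1−k⁴))]^(1/3) = [16·206.1/(π·1.05×10^8·0.6611)]^(1/3) = 0.02473 m.

24.7 mm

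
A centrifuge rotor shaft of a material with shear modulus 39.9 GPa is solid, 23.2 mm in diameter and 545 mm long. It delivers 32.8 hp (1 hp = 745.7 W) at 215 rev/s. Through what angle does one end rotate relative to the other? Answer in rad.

ω = 2π·215 = 1351 rad/s, so T = P/ω = 32.8×745.7 / 1351 = 18.11 N·m.
J = πd⁴/32 = π(0.0232)⁴/32 = 2.844×10^-8 m⁴.
θ = T·L/(G·J) = 18.11 × 0.545 / (39.9×10⁹ × 2.844×10^-8) = 8.695×10^-3 rad.

0.00870 rad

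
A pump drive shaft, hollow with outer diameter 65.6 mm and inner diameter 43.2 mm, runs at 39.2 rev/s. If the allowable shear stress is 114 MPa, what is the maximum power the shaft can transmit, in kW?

1260 kW

J = π(d_o⁴ − d_i⁴)/32 = π(0.0656⁴ − 0.0432⁴)/32 = 1.476×10^-6 m⁴.
T_max = τ_allow·J/r = 1.14×10^8 × 1.476×10^-6 / 0.0328 = 5131 N·m.
ω = 2π·39.2 = 246.3 rad/s, so P_max = T_max·ω = 1.264×10^6 W.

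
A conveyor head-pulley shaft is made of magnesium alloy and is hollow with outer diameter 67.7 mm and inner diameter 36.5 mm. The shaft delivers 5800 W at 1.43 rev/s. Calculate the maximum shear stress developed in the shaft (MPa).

ω = 2π·1.43 = 8.985 rad/s, so T = P/ω = 5800 / 8.985 = 645.5 N·m.
J = π(d_o⁴ − d_i⁴)/32 = π(0.0677⁴ − 0.0365⁴)/32 = 1.888×10^-6 m⁴.
τ_max = T·r/J = 645.5 × 0.0338 / 1.888×10^-6 = 1.157×10^7 Pa.

11.6 MPa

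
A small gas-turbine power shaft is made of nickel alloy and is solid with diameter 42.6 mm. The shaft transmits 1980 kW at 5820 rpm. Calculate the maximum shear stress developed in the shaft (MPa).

ω = 2π·5820/60 = 609.5 rad/s, so T = P/ω = 1980×10³ / 609.5 = 3249 N·m.
J = πd⁴/32 = π(0.0426)⁴/32 = 3.233×10^-7 m⁴.
τ_max = T·r/J = 3249 × 0.0213 / 3.233×10^-7 = 2.140×10^8 Pa.

214 MPa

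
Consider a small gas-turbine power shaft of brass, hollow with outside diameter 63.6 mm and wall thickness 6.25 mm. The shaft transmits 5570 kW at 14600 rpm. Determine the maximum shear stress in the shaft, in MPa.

ω = 2π·14600/60 = 1529 rad/s, so T = P/ω = 5570×10³ / 1529 = 3643 N·m.
J = π(d_o⁴ − d_i⁴)/32 = π(0.0636⁴ − 0.0511⁴)/32 = 9.369×10^-7 m⁴.
τ_max = T·r/J = 3643 × 0.0318 / 9.369×10^-7 = 1.237×10^8 Pa.

124 MPa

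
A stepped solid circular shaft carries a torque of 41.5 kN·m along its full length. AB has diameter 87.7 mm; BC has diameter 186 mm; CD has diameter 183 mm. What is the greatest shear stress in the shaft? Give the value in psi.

45400 psi

Under the same torque, τ_max = 16T/(πd³) is largest where d is smallest — segment AB (d = 87.7 mm).
τ_max = 16·41500/(π·(0.0877)³) = 3.133×10^8 Pa.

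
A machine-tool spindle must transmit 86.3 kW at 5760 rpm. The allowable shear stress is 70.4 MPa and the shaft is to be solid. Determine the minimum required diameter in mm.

21.8 mm

ω = 2π·5760/60 = 603.2 rad/s, so T = P/ω = 86.3×10³ / 603.2 = 143.1 N·m.
For a solid shaft τ_max = 16T/(πd³), so d = (16T/(π τ_allow))^(1/3) = (16·143.1/(π·7.04×10^7))^(1/3) = 0.02179 m.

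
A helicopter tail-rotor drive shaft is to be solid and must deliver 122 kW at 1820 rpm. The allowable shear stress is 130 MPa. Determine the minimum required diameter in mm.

29.3 mm

ω = 2π·1820/60 = 190.6 rad/s, so T = P/ω = 122×10³ / 190.6 = 640.1 N·m.
For a solid shaft τ_max = 16T/(πd³), so d = (16T/(π τ_allow))^(1/3) = (16·640.1/(π·1.30×10^8))^(1/3) = 0.02927 m.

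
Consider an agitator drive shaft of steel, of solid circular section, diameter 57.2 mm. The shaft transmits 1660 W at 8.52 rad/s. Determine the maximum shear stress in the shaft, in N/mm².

5.30 N/mm²

ω = 8.52 rad/s, so T = P/ω = 1660 / 8.520 = 194.8 N·m.
J = πd⁴/32 = π(0.0572)⁴/32 = 1.051×10^-6 m⁴.
τ_max = T·r/J = 194.8 × 0.0286 / 1.051×10^-6 = 5.302×10^6 Pa.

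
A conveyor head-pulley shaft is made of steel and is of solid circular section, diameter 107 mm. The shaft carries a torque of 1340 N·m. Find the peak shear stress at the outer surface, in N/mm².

5.57 N/mm²

J = πd⁴/32 = π(0.107)⁴/32 = 1.287×10^-5 m⁴.
τ_max = T·r/J = 1340 × 0.0535 / 1.287×10^-5 = 5.571×10^6 Pa.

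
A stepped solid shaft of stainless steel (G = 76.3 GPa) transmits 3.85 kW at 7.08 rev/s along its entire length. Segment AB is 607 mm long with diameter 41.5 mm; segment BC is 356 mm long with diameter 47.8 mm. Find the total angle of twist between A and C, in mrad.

3.15 mrad

ω = 2π·7.08 = 44.48 rad/s, so T = P/ω = 3.85×10³ / 44.48 = 86.55 N·m.
J_AB = π(0.0415)⁴/32 = 2.91×10^-7 m⁴; J_BC = π(0.0478)⁴/32 = 5.13×10^-7 m⁴.
θ = (T/G)·Σ L_i/J_i = (86.55/76.3×10⁹)·(0.607/2.91×10^-7 + 0.356/5.13×10^-7) = 3.152×10^-3 rad.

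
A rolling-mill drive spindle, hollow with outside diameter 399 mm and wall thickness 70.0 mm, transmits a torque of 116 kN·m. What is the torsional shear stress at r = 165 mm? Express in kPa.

J = π(d_o⁴ − d_i⁴)/32 = π(0.399⁴ − 0.259⁴)/32 = 2.046×10^-3 m⁴.
Shear stress varies linearly with radius: τ = T·r/J = 116000 × 0.165 / 2.046×10^-3 = 9.353×10^6 Pa.

9350 kPa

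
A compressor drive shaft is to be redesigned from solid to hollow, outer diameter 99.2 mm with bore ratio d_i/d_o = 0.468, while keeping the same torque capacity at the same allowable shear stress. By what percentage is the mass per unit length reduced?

Equal τ_max and T ⇒ the solid shaft needs d_s³ = d_o³(1−k⁴), so d_s = 99.2·(1−0.468⁴)^(1/3) = 97.59 mm.
Area ratio A_h/A_s = d_o²(1−k²)/d_s² = (1−k²)/(1−k⁴)^(2/3) = 0.8070.
Mass saving = 1 − 0.8070 = 19.3 %.

19.3 %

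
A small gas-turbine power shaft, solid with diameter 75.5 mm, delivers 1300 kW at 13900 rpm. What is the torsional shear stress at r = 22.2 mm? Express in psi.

901 psi

ω = 2π·13900/60 = 1456 rad/s, so T = P/ω = 1300×10³ / 1456 = 893.1 N·m.
J = πd⁴/32 = π(0.0755)⁴/32 = 3.190×10^-6 m⁴.
Shear stress varies linearly with radius: τ = T·r/J = 893.1 × 0.0222 / 3.190×10^-6 = 6.215×10^6 Pa.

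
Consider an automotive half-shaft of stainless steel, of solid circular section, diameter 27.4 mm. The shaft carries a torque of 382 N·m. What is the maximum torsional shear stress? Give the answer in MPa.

J = πd⁴/32 = π(0.0274)⁴/32 = 5.534×10^-8 m⁴.
τ_max = T·r/J = 382.0 × 0.0137 / 5.534×10^-8 = 9.458×10^7 Pa.

94.6 MPa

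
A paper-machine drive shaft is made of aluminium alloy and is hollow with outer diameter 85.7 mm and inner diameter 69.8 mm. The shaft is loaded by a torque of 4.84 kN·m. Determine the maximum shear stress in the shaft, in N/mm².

69.9 N/mm²

J = π(d_o⁴ − d_i⁴)/32 = π(0.0857⁴ − 0.0698⁴)/32 = 2.965×10^-6 m⁴.
τ_max = T·r/J = 4840 × 0.0428 / 2.965×10^-6 = 6.994×10^7 Pa.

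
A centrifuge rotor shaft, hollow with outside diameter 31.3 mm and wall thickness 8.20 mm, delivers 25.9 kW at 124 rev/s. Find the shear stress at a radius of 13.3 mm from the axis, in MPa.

4.95 MPa

ω = 2π·124 = 779.1 rad/s, so T = P/ω = 25.9×10³ / 779.1 = 33.24 N·m.
J = π(d_o⁴ − d_i⁴)/32 = π(0.0313⁴ − 0.0149⁴)/32 = 8.939×10^-8 m⁴.
Shear stress varies linearly with radius: τ = T·r/J = 33.24 × 0.0133 / 8.939×10^-8 = 4.946×10^6 Pa.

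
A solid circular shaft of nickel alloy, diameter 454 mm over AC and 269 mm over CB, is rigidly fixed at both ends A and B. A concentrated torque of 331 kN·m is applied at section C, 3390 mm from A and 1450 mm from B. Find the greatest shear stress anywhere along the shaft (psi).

2810 psi

Compatibility: T_A·a/J_AC = T_B·b/J_CB with T_A + T_B = T₀.
J_AC = 4.17×10^-3 m⁴, J_CB = 5.14×10^-4 m⁴, so T_A = T₀·(J_AC/a)/((J_AC/a)+(J_CB/b)) = 257000 N·m, T_B = 74040 N·m.
τ in each portion: τ_AC = 1.40×10^7 Pa, τ_CB = 1.94×10^7 Pa; maximum is in CB.
τ_max = T_CB·r/J = 74040·0.135/5.14×10^-4 = 1.937×10^7 Pa.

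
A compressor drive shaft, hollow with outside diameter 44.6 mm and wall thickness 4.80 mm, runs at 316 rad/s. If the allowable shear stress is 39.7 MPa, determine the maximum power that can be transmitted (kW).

J = π(d_o⁴ − d_i⁴)/32 = π(0.0446⁴ − 0.0350⁴)/32 = 2.411×10^-7 m⁴.
T_max = τ_allow·J/r = 3.97×10^7 × 2.411×10^-7 / 0.0223 = 429.3 N·m.
ω = 316 rad/s, so P_max = T_max·ω = 1.357×10^5 W.

136 kW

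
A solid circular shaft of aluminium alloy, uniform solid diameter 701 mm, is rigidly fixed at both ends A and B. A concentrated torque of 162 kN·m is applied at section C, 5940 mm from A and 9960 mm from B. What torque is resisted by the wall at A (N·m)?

With uniform GJ and both ends fixed, compatibility θ_AC = θ_CB gives T_A·a = T_B·b, together with T_A + T_B = T₀.
T_A = T₀·b/(a+b) = 162000·9960/15900 = 101500 N·m; T_B = 60520 N·m.

101000 N·m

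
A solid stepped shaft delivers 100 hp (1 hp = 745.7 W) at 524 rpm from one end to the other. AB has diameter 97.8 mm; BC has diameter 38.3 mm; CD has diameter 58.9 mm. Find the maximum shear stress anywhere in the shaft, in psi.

ω = 2π·524/60 = 54.87 rad/s, so T = P/ω = 100×745.7 / 54.87 = 1359 N·m.
Under the same torque, τ_max = 16T/(πd³) is largest where d is smallest — segment BC (d = 38.3 mm).
τ_max = 16·1359/(π·(0.0383)³) = 1.232×10^8 Pa.

17900 psi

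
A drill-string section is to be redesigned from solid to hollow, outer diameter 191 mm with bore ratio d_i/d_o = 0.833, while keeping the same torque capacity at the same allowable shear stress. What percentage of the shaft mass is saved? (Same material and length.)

52.6 %

Equal τ_max and T ⇒ the solid shaft needs d_s³ = d_o³(1−k⁴), so d_s = 191·(1−0.833⁴)^(1/3) = 153.4 mm.
Area ratio A_h/A_s = d_o²(1−k²)/d_s² = (1−k²)/(1−k⁴)^(2/3) = 0.4743.
Mass saving = 1 − 0.4743 = 52.6 %.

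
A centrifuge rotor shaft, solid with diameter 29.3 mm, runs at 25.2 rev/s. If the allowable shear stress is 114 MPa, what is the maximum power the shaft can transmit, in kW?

J = πd⁴/32 = π(0.0293)⁴/32 = 7.236×10^-8 m⁴.
T_max = τ_allow·J/r = 1.14×10^8 × 7.236×10^-8 / 0.0146 = 563.0 N·m.
ω = 2π·25.2 = 158.3 rad/s, so P_max = T_max·ω = 8.915×10^4 W.

89.1 kW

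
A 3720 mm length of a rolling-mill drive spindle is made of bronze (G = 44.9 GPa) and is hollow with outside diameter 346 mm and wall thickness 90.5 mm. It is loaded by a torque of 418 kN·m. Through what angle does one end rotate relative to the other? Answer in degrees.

J = π(d_o⁴ − d_i⁴)/32 = π(0.346⁴ − 0.165⁴)/32 = 1.334×10^-3 m⁴.
θ = T·L/(G·J) = 418000 × 3.72 / (44.9×10⁹ × 1.334×10^-3) = 0.02596 rad.

1.49°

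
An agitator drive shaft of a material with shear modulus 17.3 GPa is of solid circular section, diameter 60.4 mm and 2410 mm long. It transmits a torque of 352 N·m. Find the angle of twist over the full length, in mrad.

37.5 mrad

J = πd⁴/32 = π(0.0604)⁴/32 = 1.307×10^-6 m⁴.
θ = T·L/(G·J) = 352.0 × 2.41 / (17.3×10⁹ × 1.307×10^-6) = 0.03753 rad.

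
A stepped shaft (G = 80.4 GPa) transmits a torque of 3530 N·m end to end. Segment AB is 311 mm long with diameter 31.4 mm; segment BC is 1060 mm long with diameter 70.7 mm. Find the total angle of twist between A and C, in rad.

0.162 rad

J_AB = π(0.0314)⁴/32 = 9.54×10^-8 m⁴; J_BC = π(0.0707)⁴/32 = 2.45×10^-6 m⁴.
θ = (T/G)·Σ L_i/J_i = (3530/80.4×10⁹)·(0.311/9.54×10^-8 + 1.06/2.45×10^-6) = 0.1620 rad.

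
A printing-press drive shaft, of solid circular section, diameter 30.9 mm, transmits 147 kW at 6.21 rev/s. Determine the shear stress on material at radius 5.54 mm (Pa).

2.33e8 Pa

ω = 2π·6.21 = 39.02 rad/s, so T = P/ω = 147×10³ / 39.02 = 3767 N·m.
J = πd⁴/32 = π(0.0309)⁴/32 = 8.950×10^-8 m⁴.
Shear stress varies linearly with radius: τ = T·r/J = 3767 × 0.00554 / 8.950×10^-8 = 2.332×10^8 Pa.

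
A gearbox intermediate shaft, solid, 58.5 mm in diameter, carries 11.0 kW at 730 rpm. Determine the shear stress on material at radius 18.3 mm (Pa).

2.29e6 Pa

ω = 2π·730/60 = 76.45 rad/s, so T = P/ω = 11.0×10³ / 76.45 = 143.9 N·m.
J = πd⁴/32 = π(0.0585)⁴/32 = 1.150×10^-6 m⁴.
Shear stress varies linearly with radius: τ = T·r/J = 143.9 × 0.0183 / 1.150×10^-6 = 2.290×10^6 Pa.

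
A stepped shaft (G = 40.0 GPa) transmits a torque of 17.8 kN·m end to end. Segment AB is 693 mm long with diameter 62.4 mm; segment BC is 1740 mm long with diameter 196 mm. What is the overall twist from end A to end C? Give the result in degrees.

J_AB = π(0.0624)⁴/32 = 1.49×10^-6 m⁴; J_BC = π(0.196)⁴/32 = 1.45×10^-4 m⁴.
θ = (T/G)·Σ L_i/J_i = (17800/40.0×10⁹)·(0.693/1.49×10^-6 + 1.74/1.45×10^-4) = 0.2125 rad.

12.2°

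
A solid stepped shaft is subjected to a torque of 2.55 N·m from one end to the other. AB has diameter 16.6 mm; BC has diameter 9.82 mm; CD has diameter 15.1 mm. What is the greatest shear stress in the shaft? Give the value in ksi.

Under the same torque, τ_max = 16T/(πd³) is largest where d is smallest — segment BC (d = 9.82 mm).
τ_max = 16·2.550/(π·(0.00982)³) = 1.371×10^7 Pa.

1.99 ksi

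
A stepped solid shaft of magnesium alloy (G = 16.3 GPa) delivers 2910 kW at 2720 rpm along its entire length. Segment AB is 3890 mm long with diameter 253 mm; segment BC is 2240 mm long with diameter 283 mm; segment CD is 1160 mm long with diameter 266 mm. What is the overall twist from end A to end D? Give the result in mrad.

ω = 2π·2720/60 = 284.8 rad/s, so T = P/ω = 2910×10³ / 284.8 = 10220 N·m.
J_AB = π(0.253)⁴/32 = 4.02×10^-4 m⁴; J_BC = π(0.283)⁴/32 = 6.30×10^-4 m⁴; J_CD = π(0.266)⁴/32 = 4.92×10^-4 m⁴.
θ = (T/G)·Σ L_i/J_i = (10220/16.3×10⁹)·(3.89/4.02×10^-4 + 2.24/6.30×10^-4 + 1.16/4.92×10^-4) = 9.770×10^-3 rad.

9.77 mrad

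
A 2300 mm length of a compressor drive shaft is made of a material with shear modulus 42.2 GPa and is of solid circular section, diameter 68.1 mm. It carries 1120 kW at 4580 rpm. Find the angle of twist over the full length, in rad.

0.0603 rad

ω = 2π·4580/60 = 479.6 rad/s, so T = P/ω = 1120×10³ / 479.6 = 2335 N·m.
J = πd⁴/32 = π(0.0681)⁴/32 = 2.111×10^-6 m⁴.
θ = T·L/(G·J) = 2335 × 2.30 / (42.2×10⁹ × 2.111×10^-6) = 0.06028 rad.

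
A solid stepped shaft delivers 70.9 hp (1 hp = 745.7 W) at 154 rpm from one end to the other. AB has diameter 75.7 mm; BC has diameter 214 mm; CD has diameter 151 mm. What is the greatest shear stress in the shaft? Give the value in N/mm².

ω = 2π·154/60 = 16.13 rad/s, so T = P/ω = 70.9×745.7 / 16.13 = 3278 N·m.
Under the same torque, τ_max = 16T/(πd³) is largest where d is smallest — segment AB (d = 75.7 mm).
τ_max = 16·3278/(π·(0.0757)³) = 3.849×10^7 Pa.

38.5 N/mm²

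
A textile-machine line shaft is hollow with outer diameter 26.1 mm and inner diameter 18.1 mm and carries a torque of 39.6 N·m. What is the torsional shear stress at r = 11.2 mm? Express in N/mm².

J = π(d_o⁴ − d_i⁴)/32 = π(0.0261⁴ − 0.0181⁴)/32 = 3.502×10^-8 m⁴.
Shear stress varies linearly with radius: τ = T·r/J = 39.60 × 0.0112 / 3.502×10^-8 = 1.266×10^7 Pa.

12.7 N/mm²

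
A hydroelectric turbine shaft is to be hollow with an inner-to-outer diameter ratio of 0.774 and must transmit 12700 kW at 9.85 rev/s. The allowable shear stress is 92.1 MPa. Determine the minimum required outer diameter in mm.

ω = 2π·9.85 = 61.89 rad/s, so T = P/ω = 12700×10³ / 61.89 = 205200 N·m.
For a hollow shaft with d_i/d_o = 0.774: τ_max = 16T/(π d_o³ (1−k⁴)), so d_o = [16T/(π τ_allow (1−k⁴))]^(1/3) = [16·205200/(π·9.21×10^7·0.6411)]^(1/3) = 0.2606 m.

261 mm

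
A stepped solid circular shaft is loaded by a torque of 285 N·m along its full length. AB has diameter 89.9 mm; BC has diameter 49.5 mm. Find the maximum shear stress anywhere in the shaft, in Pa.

Under the same torque, τ_max = 16T/(πd³) is largest where d is smallest — segment BC (d = 49.5 mm).
τ_max = 16·285.0/(π·(0.0495)³) = 1.197×10^7 Pa.

1.20e7 Pa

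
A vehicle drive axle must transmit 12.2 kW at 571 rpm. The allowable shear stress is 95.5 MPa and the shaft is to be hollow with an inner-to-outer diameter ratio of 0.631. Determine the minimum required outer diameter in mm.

23.5 mm

ω = 2π·571/60 = 59.79 rad/s, so T = P/ω = 12.2×10³ / 59.79 = 204.0 N·m.
For a hollow shaft with d_i/d_o = 0.631: τ_max = 16T/(π d_o³ (1−k⁴)), so d_o = [16T/(π τ_allow (1−k⁴))]^(1/3) = [16·204.0/(π·9.55×10^7·0.8415)]^(1/3) = 0.02347 m.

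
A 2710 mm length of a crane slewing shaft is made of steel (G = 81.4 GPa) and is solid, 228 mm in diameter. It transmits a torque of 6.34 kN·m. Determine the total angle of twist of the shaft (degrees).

J = πd⁴/32 = π(0.228)⁴/32 = 2.653×10^-4 m⁴.
θ = T·L/(G·J) = 6340 × 2.71 / (81.4×10⁹ × 2.653×10^-4) = 7.956×10^-4 rad.

0.0456°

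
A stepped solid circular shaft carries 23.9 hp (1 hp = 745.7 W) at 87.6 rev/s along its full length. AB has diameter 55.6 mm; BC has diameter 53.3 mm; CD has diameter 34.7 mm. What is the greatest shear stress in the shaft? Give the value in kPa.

ω = 2π·87.6 = 550.4 rad/s, so T = P/ω = 23.9×745.7 / 550.4 = 32.38 N·m.
Under the same torque, τ_max = 16T/(πd³) is largest where d is smallest — segment CD (d = 34.7 mm).
τ_max = 16·32.38/(π·(0.0347)³) = 3.947×10^6 Pa.

3950 kPa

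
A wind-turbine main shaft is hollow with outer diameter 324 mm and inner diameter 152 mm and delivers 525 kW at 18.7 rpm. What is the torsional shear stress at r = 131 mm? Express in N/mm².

34.1 N/mm²

ω = 2π·18.7/60 = 1.958 rad/s, so T = P/ω = 525×10³ / 1.958 = 268100 N·m.
J = π(d_o⁴ − d_i⁴)/32 = π(0.324⁴ − 0.152⁴)/32 = 1.029×10^-3 m⁴.
Shear stress varies linearly with radius: τ = T·r/J = 268100 × 0.131 / 1.029×10^-3 = 3.411×10^7 Pa.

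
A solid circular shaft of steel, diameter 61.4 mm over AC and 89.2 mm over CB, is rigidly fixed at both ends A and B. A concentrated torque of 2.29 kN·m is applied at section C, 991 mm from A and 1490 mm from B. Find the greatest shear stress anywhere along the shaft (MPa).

Compatibility: T_A·a/J_AC = T_B·b/J_CB with T_A + T_B = T₀.
J_AC = 1.40×10^-6 m⁴, J_CB = 6.22×10^-6 m⁴, so T_A = T₀·(J_AC/a)/((J_AC/a)+(J_CB/b)) = 577.9 N·m, T_B = 1712 N·m.
τ in each portion: τ_AC = 1.27×10^7 Pa, τ_CB = 1.23×10^7 Pa; maximum is in AC.
τ_max = T_AC·r/J = 577.9·0.0307/1.40×10^-6 = 1.272×10^7 Pa.

12.7 MPa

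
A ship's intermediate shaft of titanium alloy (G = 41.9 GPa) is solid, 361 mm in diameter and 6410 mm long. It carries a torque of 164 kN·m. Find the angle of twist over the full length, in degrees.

J = πd⁴/32 = π(0.361)⁴/32 = 1.667×10^-3 m⁴.
θ = T·L/(G·J) = 164000 × 6.41 / (41.9×10⁹ × 1.667×10^-3) = 0.01505 rad.

0.862°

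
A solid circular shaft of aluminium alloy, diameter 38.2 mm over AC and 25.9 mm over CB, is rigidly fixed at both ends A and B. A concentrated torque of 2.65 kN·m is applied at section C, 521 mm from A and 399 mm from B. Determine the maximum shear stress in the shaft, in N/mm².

Compatibility: T_A·a/J_AC = T_B·b/J_CB with T_A + T_B = T₀.
J_AC = 2.09×10^-7 m⁴, J_CB = 4.42×10^-8 m⁴, so T_A = T₀·(J_AC/a)/((J_AC/a)+(J_CB/b)) = 2077 N·m, T_B = 573.1 N·m.
τ in each portion: τ_AC = 1.90×10^8 Pa, τ_CB = 1.68×10^8 Pa; maximum is in AC.
τ_max = T_AC·r/J = 2077·0.0191/2.09×10^-7 = 1.898×10^8 Pa.

190 N/mm²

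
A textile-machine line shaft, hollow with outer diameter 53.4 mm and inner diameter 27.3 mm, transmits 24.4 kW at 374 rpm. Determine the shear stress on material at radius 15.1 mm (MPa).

ω = 2π·374/60 = 39.17 rad/s, so T = P/ω = 24.4×10³ / 39.17 = 623.0 N·m.
J = π(d_o⁴ − d_i⁴)/32 = π(0.0534⁴ − 0.0273⁴)/32 = 7.438×10^-7 m⁴.
Shear stress varies linearly with radius: τ = T·r/J = 623.0 × 0.0151 / 7.438×10^-7 = 1.265×10^7 Pa.

12.6 MPa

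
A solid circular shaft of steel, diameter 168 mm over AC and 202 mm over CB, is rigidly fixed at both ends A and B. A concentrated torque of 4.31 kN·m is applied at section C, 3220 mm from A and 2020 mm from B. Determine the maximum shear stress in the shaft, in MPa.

Compatibility: T_A·a/J_AC = T_B·b/J_CB with T_A + T_B = T₀.
J_AC = 7.82×10^-5 m⁴, J_CB = 1.63×10^-4 m⁴, so T_A = T₀·(J_AC/a)/((J_AC/a)+(J_CB/b)) = 995.0 N·m, T_B = 3315 N·m.
τ in each portion: τ_AC = 1.07×10^6 Pa, τ_CB = 2.05×10^6 Pa; maximum is in CB.
τ_max = T_CB·r/J = 3315·0.101/1.63×10^-4 = 2.048×10^6 Pa.

2.05 MPa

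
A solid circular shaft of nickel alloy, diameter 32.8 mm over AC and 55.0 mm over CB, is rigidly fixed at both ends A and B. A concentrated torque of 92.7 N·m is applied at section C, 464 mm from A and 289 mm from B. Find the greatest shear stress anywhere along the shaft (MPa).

Compatibility: T_A·a/J_AC = T_B·b/J_CB with T_A + T_B = T₀.
J_AC = 1.14×10^-7 m⁴, J_CB = 8.98×10^-7 m⁴, so T_A = T₀·(J_AC/a)/((J_AC/a)+(J_CB/b)) = 6.770 N·m, T_B = 85.93 N·m.
τ in each portion: τ_AC = 9.77×10^5 Pa, τ_CB = 2.63×10^6 Pa; maximum is in CB.
τ_max = T_CB·r/J = 85.93·0.0275/8.98×10^-7 = 2.630×10^6 Pa.

2.63 MPa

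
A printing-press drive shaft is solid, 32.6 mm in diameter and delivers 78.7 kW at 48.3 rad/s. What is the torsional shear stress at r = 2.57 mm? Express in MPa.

ω = 48.3 rad/s, so T = P/ω = 78.7×10³ / 48.30 = 1629 N·m.
J = πd⁴/32 = π(0.0326)⁴/32 = 1.109×10^-7 m⁴.
Shear stress varies linearly with radius: τ = T·r/J = 1629 × 0.00257 / 1.109×10^-7 = 3.777×10^7 Pa.

37.8 MPa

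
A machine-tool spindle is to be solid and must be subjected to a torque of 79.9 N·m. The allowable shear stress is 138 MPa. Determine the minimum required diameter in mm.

For a solid shaft τ_max = 16T/(πd³), so d = (16T/(π τ_allow))^(1/3) = (16·79.90/(π·1.38×10^8))^(1/3) = 0.01434 m.

14.3 mm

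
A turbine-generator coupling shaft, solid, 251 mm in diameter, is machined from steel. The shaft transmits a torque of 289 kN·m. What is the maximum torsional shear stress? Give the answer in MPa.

J = πd⁴/32 = π(0.251)⁴/32 = 3.897×10^-4 m⁴.
τ_max = T·r/J = 289000 × 0.126 / 3.897×10^-4 = 9.308×10^7 Pa.

93.1 MPa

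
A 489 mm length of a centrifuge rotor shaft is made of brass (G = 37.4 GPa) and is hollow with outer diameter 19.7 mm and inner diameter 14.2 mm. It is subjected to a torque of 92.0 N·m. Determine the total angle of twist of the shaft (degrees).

J = π(d_o⁴ − d_i⁴)/32 = π(0.0197⁴ − 0.0142⁴)/32 = 1.079×10^-8 m⁴.
θ = T·L/(G·J) = 92.00 × 0.489 / (37.4×10⁹ × 1.079×10^-8) = 0.1114 rad.

6.38°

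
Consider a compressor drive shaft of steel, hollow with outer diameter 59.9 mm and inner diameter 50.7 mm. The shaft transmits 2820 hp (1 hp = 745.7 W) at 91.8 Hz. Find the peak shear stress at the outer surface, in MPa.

177 MPa

ω = 2π·91.8 = 576.8 rad/s, so T = P/ω = 2820×745.7 / 576.8 = 3646 N·m.
J = π(d_o⁴ − d_i⁴)/32 = π(0.0599⁴ − 0.0507⁴)/32 = 6.152×10^-7 m⁴.
τ_max = T·r/J = 3646 × 0.0300 / 6.152×10^-7 = 1.775×10^8 Pa.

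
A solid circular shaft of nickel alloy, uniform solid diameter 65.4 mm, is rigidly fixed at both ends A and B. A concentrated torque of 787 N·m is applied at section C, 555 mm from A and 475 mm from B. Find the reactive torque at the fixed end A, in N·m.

363 N·m

With uniform GJ and both ends fixed, compatibility θ_AC = θ_CB gives T_A·a = T_B·b, together with T_A + T_B = T₀.
T_A = T₀·b/(a+b) = 787.0·475/1030 = 362.9 N·m; T_B = 424.1 N·m.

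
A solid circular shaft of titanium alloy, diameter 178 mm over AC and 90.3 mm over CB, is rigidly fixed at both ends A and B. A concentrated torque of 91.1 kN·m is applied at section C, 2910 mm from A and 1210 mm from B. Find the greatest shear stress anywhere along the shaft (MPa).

Compatibility: T_A·a/J_AC = T_B·b/J_CB with T_A + T_B = T₀.
J_AC = 9.86×10^-5 m⁴, J_CB = 6.53×10^-6 m⁴, so T_A = T₀·(J_AC/a)/((J_AC/a)+(J_CB/b)) = 78580 N·m, T_B = 12520 N·m.
τ in each portion: τ_AC = 7.10×10^7 Pa, τ_CB = 8.66×10^7 Pa; maximum is in CB.
τ_max = T_CB·r/J = 12520·0.0451/6.53×10^-6 = 8.658×10^7 Pa.

86.6 MPa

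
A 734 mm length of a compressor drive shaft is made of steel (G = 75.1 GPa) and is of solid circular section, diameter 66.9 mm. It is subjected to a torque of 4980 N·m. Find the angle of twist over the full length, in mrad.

J = πd⁴/32 = π(0.0669)⁴/32 = 1.967×10^-6 m⁴.
θ = T·L/(G·J) = 4980 × 0.734 / (75.1×10⁹ × 1.967×10^-6) = 0.02475 rad.

24.8 mrad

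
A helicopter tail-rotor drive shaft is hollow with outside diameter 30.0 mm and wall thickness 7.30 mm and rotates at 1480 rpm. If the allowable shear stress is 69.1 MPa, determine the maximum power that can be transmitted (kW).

J = π(d_o⁴ − d_i⁴)/32 = π(0.0300⁴ − 0.0154⁴)/32 = 7.400×10^-8 m⁴.
T_max = τ_allow·J/r = 6.91×10^7 × 7.400×10^-8 / 0.0150 = 340.9 N·m.
ω = 2π·1480/60 = 155.0 rad/s, so P_max = T_max·ω = 5.283×10^4 W.

52.8 kW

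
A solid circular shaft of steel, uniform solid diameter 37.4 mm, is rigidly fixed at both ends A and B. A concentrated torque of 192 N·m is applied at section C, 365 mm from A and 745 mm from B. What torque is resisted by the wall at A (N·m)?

129 N·m

With uniform GJ and both ends fixed, compatibility θ_AC = θ_CB gives T_A·a = T_B·b, together with T_A + T_B = T₀.
T_A = T₀·b/(a+b) = 192.0·745/1110 = 128.9 N·m; T_B = 63.14 N·m.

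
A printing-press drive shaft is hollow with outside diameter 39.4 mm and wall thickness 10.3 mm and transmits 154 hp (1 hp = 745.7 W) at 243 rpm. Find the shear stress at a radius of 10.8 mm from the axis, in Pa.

2.17e8 Pa

ω = 2π·243/60 = 25.45 rad/s, so T = P/ω = 154×745.7 / 25.45 = 4513 N·m.
J = π(d_o⁴ − d_i⁴)/32 = π(0.0394⁴ − 0.0188⁴)/32 = 2.243×10^-7 m⁴.
Shear stress varies linearly with radius: τ = T·r/J = 4513 × 0.0108 / 2.243×10^-7 = 2.173×10^8 Pa.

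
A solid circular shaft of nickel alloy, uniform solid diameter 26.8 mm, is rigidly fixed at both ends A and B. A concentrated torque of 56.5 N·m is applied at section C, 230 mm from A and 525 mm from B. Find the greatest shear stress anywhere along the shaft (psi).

1510 psi

With uniform GJ and both ends fixed, compatibility θ_AC = θ_CB gives T_A·a = T_B·b, together with T_A + T_B = T₀.
T_A = T₀·b/(a+b) = 56.50·525/755.0 = 39.29 N·m; T_B = 17.21 N·m.
τ in each portion: τ_AC = 1.04×10^7 Pa, τ_CB = 4.55×10^6 Pa; maximum is in AC.
τ_max = T_AC·r/J = 39.29·0.0134/5.06×10^-8 = 1.040×10^7 Pa.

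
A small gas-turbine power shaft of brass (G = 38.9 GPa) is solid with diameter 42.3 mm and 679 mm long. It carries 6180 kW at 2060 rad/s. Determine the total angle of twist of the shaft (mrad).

167 mrad

ω = 2060 rad/s, so T = P/ω = 6180×10³ / 2060 = 3000 N·m.
J = πd⁴/32 = π(0.0423)⁴/32 = 3.143×10^-7 m⁴.
θ = T·L/(G·J) = 3000 × 0.679 / (38.9×10⁹ × 3.143×10^-7) = 0.1666 rad.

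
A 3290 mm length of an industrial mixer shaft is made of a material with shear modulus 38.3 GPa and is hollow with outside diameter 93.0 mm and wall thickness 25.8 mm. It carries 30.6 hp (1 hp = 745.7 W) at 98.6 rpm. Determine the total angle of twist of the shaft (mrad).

26.9 mrad

ω = 2π·98.6/60 = 10.33 rad/s, so T = P/ω = 30.6×745.7 / 10.33 = 2210 N·m.
J = π(d_o⁴ − d_i⁴)/32 = π(0.0930⁴ − 0.0414⁴)/32 = 7.056×10^-6 m⁴.
θ = T·L/(G·J) = 2210 × 3.29 / (38.3×10⁹ × 7.056×10^-6) = 0.02691 rad.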